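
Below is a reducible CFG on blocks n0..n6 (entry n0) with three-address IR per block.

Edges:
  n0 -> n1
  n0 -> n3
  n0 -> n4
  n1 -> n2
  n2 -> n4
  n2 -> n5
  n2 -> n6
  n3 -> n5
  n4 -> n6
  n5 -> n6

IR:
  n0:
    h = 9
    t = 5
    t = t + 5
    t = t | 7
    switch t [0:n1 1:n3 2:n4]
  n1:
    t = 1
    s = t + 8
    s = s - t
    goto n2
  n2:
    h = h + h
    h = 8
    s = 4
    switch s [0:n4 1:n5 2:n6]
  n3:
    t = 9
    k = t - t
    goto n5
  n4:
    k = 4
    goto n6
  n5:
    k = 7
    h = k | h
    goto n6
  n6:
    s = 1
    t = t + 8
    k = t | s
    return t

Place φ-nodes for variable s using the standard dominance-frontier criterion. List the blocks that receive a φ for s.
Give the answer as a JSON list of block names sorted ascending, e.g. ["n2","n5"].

Answer: ["n4", "n5", "n6"]

Working:
idom tree: n1←n0 n2←n1 n3←n0 n4←n0 n5←n0 n6←n0
Join-block Dom:
  n4: preds {n0,n2}: {n0} ∩ {n0,n1,n2} = {n0}; idom=n0
  n5: preds {n2,n3}: {n0,n1,n2} ∩ {n0,n3} = {n0}; idom=n0
  n6: preds {n2,n4,n5}: {n0,n1,n2} ∩ {n0,n4} ∩ {n0,n5} = {n0}; idom=n0

DF derivation:
  join n4 pred n0: · stop@n0
  join n4 pred n2: n2→n1 stop@n0
  join n5 pred n2: n2→n1 stop@n0
  join n5 pred n3: n3 stop@n0
  join n6 pred n2: n2→n1 stop@n0
  join n6 pred n4: n4 stop@n0
  join n6 pred n5: n5 stop@n0
  DF(n0)=∅
  DF(n1)={n4,n5,n6}
  DF(n2)={n4,n5,n6}
  DF(n3)={n5}
  DF(n4)={n6}
  DF(n5)={n6}
  DF(n6)=∅

φ for s: defs {n1,n2,n6}
  DF⁺ = {n4,n5,n6}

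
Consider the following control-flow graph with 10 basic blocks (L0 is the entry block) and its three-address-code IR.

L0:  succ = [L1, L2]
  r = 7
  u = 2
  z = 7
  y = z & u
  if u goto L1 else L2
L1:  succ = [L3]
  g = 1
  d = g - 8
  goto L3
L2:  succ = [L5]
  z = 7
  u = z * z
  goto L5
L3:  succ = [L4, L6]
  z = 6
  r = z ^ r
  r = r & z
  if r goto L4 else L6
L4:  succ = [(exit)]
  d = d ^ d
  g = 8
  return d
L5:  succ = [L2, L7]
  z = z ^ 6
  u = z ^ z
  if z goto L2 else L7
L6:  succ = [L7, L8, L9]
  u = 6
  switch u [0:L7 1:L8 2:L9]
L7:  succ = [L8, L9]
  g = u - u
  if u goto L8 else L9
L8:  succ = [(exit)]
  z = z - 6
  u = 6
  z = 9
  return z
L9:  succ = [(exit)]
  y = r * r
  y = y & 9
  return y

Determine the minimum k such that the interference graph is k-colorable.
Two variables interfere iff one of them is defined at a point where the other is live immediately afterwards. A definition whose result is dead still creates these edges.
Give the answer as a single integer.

Answer: 4

Analysis:
Per-block:
  L0: def={r,u,y,z} ue=∅
  L1: def={d,g} ue=∅
  L2: def={u,z} ue=∅
  L3: def={r,z} ue={r}
  L4: def={d,g} ue={d}
  L5: def={u,z} ue={z}
  L6: def={u} ue=∅
  L7: def={g} ue={u}
  L8: def={u,z} ue={z}
  L9: def={y} ue={r}

Backward fixpoint:
  L0: in=∅ out={r}
  L1: in={r} out={d,r}
  L2: in={r} out={r,z}
  L3: in={d,r} out={d,r,z}
  L4: in={d} out=∅
  L5: in={r,z} out={r,u,z}
  L6: in={r,z} out={r,u,z}
  L7: in={r,u,z} out={r,z}
  L8: in={z} out=∅
  L9: in={r} out=∅

Interfere edges:
  d: {g,r,z}
  g: {d,r,u,z}
  r: {d,g,u,y,z}
  u: {g,r,y,z}
  y: {r,u}
  z: {d,g,r,u}

Colouring:
  {d,g,r,z} pairwise interfere (4-clique) ⇒ χ ≥ 4
  assign d→r2 g→r1 r→r0 u→r2 y→r1 z→r3 — no edge inside a register ⇒ χ ≤ 4
  χ = 4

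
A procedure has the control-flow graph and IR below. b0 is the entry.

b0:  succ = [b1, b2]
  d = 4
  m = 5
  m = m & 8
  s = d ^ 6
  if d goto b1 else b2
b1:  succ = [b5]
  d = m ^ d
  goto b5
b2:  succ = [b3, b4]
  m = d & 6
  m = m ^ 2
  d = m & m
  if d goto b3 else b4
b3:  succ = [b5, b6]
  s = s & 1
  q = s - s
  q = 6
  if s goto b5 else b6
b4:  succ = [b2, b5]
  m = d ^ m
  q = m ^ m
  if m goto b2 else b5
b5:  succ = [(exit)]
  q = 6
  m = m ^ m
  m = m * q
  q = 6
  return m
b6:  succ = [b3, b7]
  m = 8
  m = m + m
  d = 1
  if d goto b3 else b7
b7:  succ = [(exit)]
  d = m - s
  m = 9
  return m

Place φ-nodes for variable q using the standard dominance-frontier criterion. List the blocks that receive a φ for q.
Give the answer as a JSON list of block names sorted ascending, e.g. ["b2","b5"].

Answer: ["b2", "b3", "b5"]

Analysis:
idom tree: b1←b0 b2←b0 b3←b2 b4←b2 b5←b0 b6←b3 b7←b6
Dom at joins:
  b2: preds {b0,b4}: {b0} ∩ {b0,b2,b4} = {b0}; idom=b0
  b3: preds {b2,b6}: {b0,b2} ∩ {b0,b2,b3,b6} = {b0,b2}; idom=b2
  b5: preds {b1,b3,b4}: {b0,b1} ∩ {b0,b2,b3} ∩ {b0,b2,b4} = {b0}; idom=b0

DF derivation:
  b2←b0: walk · to b0
  b2←b4: walk b4→b2 to b0
  b3←b2: walk · to b2
  b3←b6: walk b6→b3 to b2
  b5←b1: walk b1 to b0
  b5←b3: walk b3→b2 to b0
  b5←b4: walk b4→b2 to b0
  b0: DF=∅
  b1: DF={b5}
  b2: DF={b2,b5}
  b3: DF={b3,b5}
  b4: DF={b2,b5}
  b5: DF=∅
  b6: DF={b3}
  b7: DF=∅

φ for q: defs {b3,b4,b5}
  DF⁺ = {b2,b3,b5}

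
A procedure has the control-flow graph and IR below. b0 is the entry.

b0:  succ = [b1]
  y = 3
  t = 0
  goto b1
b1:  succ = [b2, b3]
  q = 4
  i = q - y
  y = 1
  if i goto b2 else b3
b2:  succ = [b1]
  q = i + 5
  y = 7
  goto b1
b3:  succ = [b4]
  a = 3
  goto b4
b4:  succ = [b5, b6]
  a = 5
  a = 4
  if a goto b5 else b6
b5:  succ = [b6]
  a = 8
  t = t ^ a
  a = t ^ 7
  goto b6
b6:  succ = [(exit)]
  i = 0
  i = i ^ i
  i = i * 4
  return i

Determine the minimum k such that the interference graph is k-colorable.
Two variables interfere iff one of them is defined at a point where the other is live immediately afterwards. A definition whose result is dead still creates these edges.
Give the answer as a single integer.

Answer: 3

Analysis:
Block summaries:
  b0: {t,y} / ∅
  b1: {i,q,y} / {y}
  b2: {q,y} / {i}
  b3: {a} / ∅
  b4: {a} / ∅
  b5: {a,t} / {t}
  b6: {i} / ∅

Backward fixpoint:
  live b0: ∅→{t,y}
  live b1: {t,y}→{i,t}
  live b2: {i,t}→{t,y}
  live b3: {t}→{t}
  live b4: {t}→{t}
  live b5: {t}→∅
  live b6: ∅→∅

Interference:
  a↔{t}
  i↔{t,y}
  q↔{t,y}
  t↔{a,i,q,y}
  y↔{i,q,t}

Registers:
  lower bound: {i,t,y} mutually conflict ⇒ χ ≥ 3
  3-colouring: R0={t}  R1={a,y}  R2={i,q}
  χ = 3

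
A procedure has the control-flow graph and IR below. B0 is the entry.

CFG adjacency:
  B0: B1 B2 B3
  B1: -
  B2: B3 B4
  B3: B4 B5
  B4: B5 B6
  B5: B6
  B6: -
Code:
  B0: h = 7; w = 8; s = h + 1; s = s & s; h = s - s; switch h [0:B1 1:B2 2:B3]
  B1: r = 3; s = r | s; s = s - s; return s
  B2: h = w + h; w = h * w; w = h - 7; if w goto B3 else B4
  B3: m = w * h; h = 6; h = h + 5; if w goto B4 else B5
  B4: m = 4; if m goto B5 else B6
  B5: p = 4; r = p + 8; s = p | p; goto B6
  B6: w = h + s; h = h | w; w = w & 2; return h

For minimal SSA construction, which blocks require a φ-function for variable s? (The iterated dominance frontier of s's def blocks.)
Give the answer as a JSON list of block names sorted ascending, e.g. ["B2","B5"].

Answer: ["B6"]

Working:
idom tree: B1←B0 B2←B0 B3←B0 B4←B0 B5←B0 B6←B0
Dom at joins:
  B3: preds {B0,B2}: {B0} ∩ {B0,B2} = {B0}; idom=B0
  B4: preds {B2,B3}: {B0,B2} ∩ {B0,B3} = {B0}; idom=B0
  B5: preds {B3,B4}: {B0,B3} ∩ {B0,B4} = {B0}; idom=B0
  B6: preds {B4,B5}: {B0,B4} ∩ {B0,B5} = {B0}; idom=B0

DF walk-up:
  join B3 pred B0: · stop@B0
  join B3 pred B2: B2 stop@B0
  join B4 pred B2: B2 stop@B0
  join B4 pred B3: B3 stop@B0
  join B5 pred B3: B3 stop@B0
  join B5 pred B4: B4 stop@B0
  join B6 pred B4: B4 stop@B0
  join B6 pred B5: B5 stop@B0
  DF(B0)=∅
  DF(B1)=∅
  DF(B2)={B3,B4}
  DF(B3)={B4,B5}
  DF(B4)={B5,B6}
  DF(B5)={B6}
  DF(B6)=∅

φ for s: defs {B0,B1,B5}
  DF⁺ = {B6}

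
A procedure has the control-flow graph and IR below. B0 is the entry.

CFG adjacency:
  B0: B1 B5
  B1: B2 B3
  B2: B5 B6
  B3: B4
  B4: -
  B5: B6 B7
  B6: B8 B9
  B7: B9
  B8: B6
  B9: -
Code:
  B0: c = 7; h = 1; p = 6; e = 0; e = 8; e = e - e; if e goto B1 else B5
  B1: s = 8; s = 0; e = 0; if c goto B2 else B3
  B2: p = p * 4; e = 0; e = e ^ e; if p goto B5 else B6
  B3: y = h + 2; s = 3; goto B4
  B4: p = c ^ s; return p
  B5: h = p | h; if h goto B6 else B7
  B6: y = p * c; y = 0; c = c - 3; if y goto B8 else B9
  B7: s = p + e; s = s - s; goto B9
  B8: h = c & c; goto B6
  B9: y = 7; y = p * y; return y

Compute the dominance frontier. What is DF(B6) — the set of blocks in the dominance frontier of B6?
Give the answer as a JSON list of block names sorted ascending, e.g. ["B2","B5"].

Answer: ["B6", "B9"]

Working:
idom tree: B1←B0 B2←B1 B3←B1 B4←B3 B5←B0 B6←B0 B7←B5 B8←B6 B9←B0
Dom∩ at merges:
  B5: preds {B0,B2}: {B0} ∩ {B0,B1,B2} = {B0}; idom=B0
  B6: preds {B2,B5,B8}: {B0,B1,B2} ∩ {B0,B5} ∩ {B0,B6,B8} = {B0}; idom=B0
  B9: preds {B6,B7}: {B0,B6} ∩ {B0,B5,B7} = {B0}; idom=B0

Frontier:
  B5←B0: walk · to B0
  B5←B2: walk B2→B1 to B0
  B6←B2: walk B2→B1 to B0
  B6←B5: walk B5 to B0
  B6←B8: walk B8→B6 to B0
  B9←B6: walk B6 to B0
  B9←B7: walk B7→B5 to B0
  DF(B0)=∅
  DF(B1)={B5,B6}
  DF(B2)={B5,B6}
  DF(B3)=∅
  DF(B4)=∅
  DF(B5)={B6,B9}
  DF(B6)={B6,B9}
  DF(B7)={B9}
  DF(B8)={B6}
  DF(B9)=∅

DF(B6) = ["B6", "B9"]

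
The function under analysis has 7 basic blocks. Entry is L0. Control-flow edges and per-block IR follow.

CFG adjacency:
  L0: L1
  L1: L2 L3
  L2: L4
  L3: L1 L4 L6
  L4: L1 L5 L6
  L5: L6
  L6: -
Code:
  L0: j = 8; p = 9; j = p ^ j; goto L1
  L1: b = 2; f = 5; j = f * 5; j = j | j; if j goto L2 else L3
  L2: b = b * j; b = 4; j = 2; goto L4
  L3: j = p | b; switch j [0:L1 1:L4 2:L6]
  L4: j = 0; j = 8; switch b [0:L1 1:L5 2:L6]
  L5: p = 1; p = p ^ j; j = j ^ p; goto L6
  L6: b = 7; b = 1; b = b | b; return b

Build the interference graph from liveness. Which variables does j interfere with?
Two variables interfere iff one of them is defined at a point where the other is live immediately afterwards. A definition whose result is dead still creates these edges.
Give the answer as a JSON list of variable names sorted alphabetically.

Per-block:
  L0 def {j,p} use ∅
  L1 def {b,f,j} use ∅
  L2 def {b,j} use {b,j}
  L3 def {j} use {b,p}
  L4 def {j} use {b}
  L5 def {j,p} use {j}
  L6 def {b} use ∅

Live sets:
  L0: in=∅ out={p}
  L1: in={p} out={b,j,p}
  L2: in={b,j,p} out={b,p}
  L3: in={b,p} out={b,p}
  L4: in={b,p} out={j,p}
  L5: in={j} out=∅
  L6: in=∅ out=∅

Conflict graph:
  b — {f,j,p}
  f — {b,p}
  j — {b,p}
  p — {b,f,j}

N(j) = ["b", "p"]

Answer: ["b", "p"]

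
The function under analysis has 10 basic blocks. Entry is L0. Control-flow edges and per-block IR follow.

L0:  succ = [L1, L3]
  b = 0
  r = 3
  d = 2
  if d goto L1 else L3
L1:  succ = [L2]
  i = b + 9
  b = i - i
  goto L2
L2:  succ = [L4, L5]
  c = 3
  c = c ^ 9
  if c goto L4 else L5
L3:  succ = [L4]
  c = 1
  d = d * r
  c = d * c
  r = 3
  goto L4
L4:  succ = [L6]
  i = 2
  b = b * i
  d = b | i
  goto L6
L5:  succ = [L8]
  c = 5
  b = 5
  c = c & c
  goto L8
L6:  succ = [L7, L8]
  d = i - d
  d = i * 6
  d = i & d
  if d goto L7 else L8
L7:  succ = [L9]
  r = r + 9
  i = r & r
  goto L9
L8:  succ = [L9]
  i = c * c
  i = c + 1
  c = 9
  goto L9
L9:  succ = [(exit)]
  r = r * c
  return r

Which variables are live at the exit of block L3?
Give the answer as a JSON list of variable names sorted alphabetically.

Answer: ["b", "c", "r"]

Derivation:
def/use:
  L0 def {b,d,r} use ∅
  L1 def {b,i} use {b}
  L2 def {c} use ∅
  L3 def {c,d,r} use {d,r}
  L4 def {b,d,i} use {b}
  L5 def {b,c} use ∅
  L6 def {d} use {d,i}
  L7 def {i,r} use {r}
  L8 def {c,i} use {c}
  L9 def {r} use {c,r}

Live sets:
  live L0: ∅→{b,d,r}
  live L1: {b,r}→{b,r}
  live L2: {b,r}→{b,c,r}
  live L3: {b,d,r}→{b,c,r}
  live L4: {b,c,r}→{c,d,i,r}
  live L5: {r}→{c,r}
  live L6: {c,d,i,r}→{c,r}
  live L7: {c,r}→{c,r}
  live L8: {c,r}→{c,r}
  live L9: {c,r}→∅

live-out(L3) = ["b", "c", "r"]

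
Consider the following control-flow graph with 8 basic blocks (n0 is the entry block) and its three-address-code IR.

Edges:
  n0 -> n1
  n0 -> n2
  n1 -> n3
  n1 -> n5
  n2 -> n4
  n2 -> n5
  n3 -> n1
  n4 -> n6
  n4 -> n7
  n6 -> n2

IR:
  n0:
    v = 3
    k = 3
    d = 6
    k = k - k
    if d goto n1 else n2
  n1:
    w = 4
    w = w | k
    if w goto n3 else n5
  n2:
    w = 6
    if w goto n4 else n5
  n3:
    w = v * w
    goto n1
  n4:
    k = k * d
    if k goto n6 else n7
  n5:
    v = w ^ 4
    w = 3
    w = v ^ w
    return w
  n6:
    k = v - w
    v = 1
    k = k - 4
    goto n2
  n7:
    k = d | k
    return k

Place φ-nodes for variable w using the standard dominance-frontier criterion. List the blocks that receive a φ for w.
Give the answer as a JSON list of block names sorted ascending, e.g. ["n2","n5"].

Answer: ["n1", "n2", "n5"]

Analysis:
idom tree: n1←n0 n2←n0 n3←n1 n4←n2 n5←n0 n6←n4 n7←n4
Dom∩ at merges:
  n1: preds {n0,n3}: {n0} ∩ {n0,n1,n3} = {n0}; idom=n0
  n2: preds {n0,n6}: {n0} ∩ {n0,n2,n4,n6} = {n0}; idom=n0
  n5: preds {n1,n2}: {n0,n1} ∩ {n0,n2} = {n0}; idom=n0

DF derivation:
  n1←n0: walk · to n0
  n1←n3: walk n3→n1 to n0
  n2←n0: walk · to n0
  n2←n6: walk n6→n4→n2 to n0
  n5←n1: walk n1 to n0
  n5←n2: walk n2 to n0
  n0: DF=∅
  n1: DF={n1,n5}
  n2: DF={n2,n5}
  n3: DF={n1}
  n4: DF={n2}
  n5: DF=∅
  n6: DF={n2}
  n7: DF=∅

φ for w: defs {n1,n2,n3,n5}
  DF⁺ = {n1,n2,n5}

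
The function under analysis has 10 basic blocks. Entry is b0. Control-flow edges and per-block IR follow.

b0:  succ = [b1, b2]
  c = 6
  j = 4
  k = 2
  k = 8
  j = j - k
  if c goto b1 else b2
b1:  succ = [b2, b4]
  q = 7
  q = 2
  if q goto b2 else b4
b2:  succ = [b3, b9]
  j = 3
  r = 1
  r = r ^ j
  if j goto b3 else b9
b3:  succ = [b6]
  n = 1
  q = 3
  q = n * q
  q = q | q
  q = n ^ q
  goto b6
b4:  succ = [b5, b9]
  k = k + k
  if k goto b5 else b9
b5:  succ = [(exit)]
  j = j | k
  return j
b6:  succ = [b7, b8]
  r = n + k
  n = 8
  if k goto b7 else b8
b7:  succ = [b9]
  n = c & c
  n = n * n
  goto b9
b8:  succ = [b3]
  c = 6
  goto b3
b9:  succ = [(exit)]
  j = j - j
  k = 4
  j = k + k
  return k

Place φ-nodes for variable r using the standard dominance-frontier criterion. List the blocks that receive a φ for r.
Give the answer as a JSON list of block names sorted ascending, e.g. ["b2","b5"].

Answer: ["b3", "b9"]

Working:
idom tree: b1←b0 b2←b0 b3←b2 b4←b1 b5←b4 b6←b3 b7←b6 b8←b6 b9←b0
Dom at joins:
  b2: preds {b0,b1}: {b0} ∩ {b0,b1} = {b0}; idom=b0
  b3: preds {b2,b8}: {b0,b2} ∩ {b0,b2,b3,b6,b8} = {b0,b2}; idom=b2
  b9: preds {b2,b4,b7}: {b0,b2} ∩ {b0,b1,b4} ∩ {b0,b2,b3,b6,b7} = {b0}; idom=b0

Frontier:
  join b2 pred b0: · stop@b0
  join b2 pred b1: b1 stop@b0
  join b3 pred b2: · stop@b2
  join b3 pred b8: b8→b6→b3 stop@b2
  join b9 pred b2: b2 stop@b0
  join b9 pred b4: b4→b1 stop@b0
  join b9 pred b7: b7→b6→b3→b2 stop@b0
  DF(b0)=∅
  DF(b1)={b2,b9}
  DF(b2)={b9}
  DF(b3)={b3,b9}
  DF(b4)={b9}
  DF(b5)=∅
  DF(b6)={b3,b9}
  DF(b7)={b9}
  DF(b8)={b3}
  DF(b9)=∅

φ for r: defs {b2,b6}
  DF⁺ = {b3,b9}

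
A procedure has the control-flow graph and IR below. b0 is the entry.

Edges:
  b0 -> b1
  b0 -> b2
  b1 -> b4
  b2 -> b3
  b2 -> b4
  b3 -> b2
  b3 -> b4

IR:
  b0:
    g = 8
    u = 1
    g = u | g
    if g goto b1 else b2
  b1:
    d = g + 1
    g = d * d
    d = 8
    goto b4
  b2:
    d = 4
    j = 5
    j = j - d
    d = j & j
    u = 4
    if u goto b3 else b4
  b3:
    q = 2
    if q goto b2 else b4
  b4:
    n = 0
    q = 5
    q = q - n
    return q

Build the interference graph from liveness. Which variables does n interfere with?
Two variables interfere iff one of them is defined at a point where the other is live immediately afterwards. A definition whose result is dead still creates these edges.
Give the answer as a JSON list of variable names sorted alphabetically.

Answer: ["q"]

Derivation:
Block summaries:
  b0: {g,u} / ∅
  b1: {d,g} / {g}
  b2: {d,j,u} / ∅
  b3: {q} / ∅
  b4: {n,q} / ∅

Backward fixpoint:
  b0 li=∅ lo={g}
  b1 li={g} lo=∅
  b2 li=∅ lo=∅
  b3 li=∅ lo=∅
  b4 li=∅ lo=∅

Interference:
  d: {j}
  g: {u}
  j: {d}
  n: {q}
  q: {n}
  u: {g}

N(n) = ["q"]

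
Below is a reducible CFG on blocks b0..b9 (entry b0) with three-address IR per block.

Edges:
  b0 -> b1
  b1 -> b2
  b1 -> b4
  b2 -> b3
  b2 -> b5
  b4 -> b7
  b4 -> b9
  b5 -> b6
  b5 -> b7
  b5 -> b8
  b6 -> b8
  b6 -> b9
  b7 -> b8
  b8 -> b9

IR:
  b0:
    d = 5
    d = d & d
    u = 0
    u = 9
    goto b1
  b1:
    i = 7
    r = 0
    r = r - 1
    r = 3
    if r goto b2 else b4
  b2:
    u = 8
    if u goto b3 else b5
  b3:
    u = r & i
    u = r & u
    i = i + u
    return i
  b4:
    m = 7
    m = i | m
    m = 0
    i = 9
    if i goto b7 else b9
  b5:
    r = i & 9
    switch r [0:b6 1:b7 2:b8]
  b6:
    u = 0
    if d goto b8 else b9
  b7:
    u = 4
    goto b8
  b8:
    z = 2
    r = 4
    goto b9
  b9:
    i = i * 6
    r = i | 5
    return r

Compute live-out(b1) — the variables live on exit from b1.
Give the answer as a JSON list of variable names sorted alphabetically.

Answer: ["d", "i", "r"]

Analysis:
def/use:
  b0: {d,u} / ∅
  b1: {i,r} / ∅
  b2: {u} / ∅
  b3: {i,u} / {i,r}
  b4: {i,m} / {i}
  b5: {r} / {i}
  b6: {u} / {d}
  b7: {u} / ∅
  b8: {r,z} / ∅
  b9: {i,r} / {i}

Liveness:
  live b0: ∅→{d}
  live b1: {d}→{d,i,r}
  live b2: {d,i,r}→{d,i,r}
  live b3: {i,r}→∅
  live b4: {i}→{i}
  live b5: {d,i}→{d,i}
  live b6: {d,i}→{i}
  live b7: {i}→{i}
  live b8: {i}→{i}
  live b9: {i}→∅

live-out(b1) = ["d", "i", "r"]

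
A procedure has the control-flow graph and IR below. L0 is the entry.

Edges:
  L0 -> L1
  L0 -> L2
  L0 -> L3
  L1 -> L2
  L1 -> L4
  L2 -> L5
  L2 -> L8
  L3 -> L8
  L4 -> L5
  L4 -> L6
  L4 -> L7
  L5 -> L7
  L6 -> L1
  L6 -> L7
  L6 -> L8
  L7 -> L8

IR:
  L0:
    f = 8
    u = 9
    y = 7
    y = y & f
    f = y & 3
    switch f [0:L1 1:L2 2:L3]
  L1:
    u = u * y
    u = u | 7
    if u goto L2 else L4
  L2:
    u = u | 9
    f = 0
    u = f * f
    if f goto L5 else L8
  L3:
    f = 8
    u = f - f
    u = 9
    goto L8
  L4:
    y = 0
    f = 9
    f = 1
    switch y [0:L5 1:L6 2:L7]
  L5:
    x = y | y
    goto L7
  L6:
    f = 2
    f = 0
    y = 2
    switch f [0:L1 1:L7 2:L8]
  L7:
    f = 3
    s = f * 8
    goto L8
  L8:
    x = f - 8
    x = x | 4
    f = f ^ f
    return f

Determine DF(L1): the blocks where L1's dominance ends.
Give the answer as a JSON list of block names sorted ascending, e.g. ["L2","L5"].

idom tree: L1←L0 L2←L0 L3←L0 L4←L1 L5←L0 L6←L4 L7←L0 L8←L0
Dom at joins:
  L1: preds {L0,L6}: {L0} ∩ {L0,L1,L4,L6} = {L0}; idom=L0
  L2: preds {L0,L1}: {L0} ∩ {L0,L1} = {L0}; idom=L0
  L5: preds {L2,L4}: {L0,L2} ∩ {L0,L1,L4} = {L0}; idom=L0
  L7: preds {L4,L5,L6}: {L0,L1,L4} ∩ {L0,L5} ∩ {L0,L1,L4,L6} = {L0}; idom=L0
  L8: preds {L2,L3,L6,L7}: {L0,L2} ∩ {L0,L3} ∩ {L0,L1,L4,L6} ∩ {L0,L7} = {L0}; idom=L0

DF derivation:
  L1←L0: walk · to L0
  L1←L6: walk L6→L4→L1 to L0
  L2←L0: walk · to L0
  L2←L1: walk L1 to L0
  L5←L2: walk L2 to L0
  L5←L4: walk L4→L1 to L0
  L7←L4: walk L4→L1 to L0
  L7←L5: walk L5 to L0
  L7←L6: walk L6→L4→L1 to L0
  L8←L2: walk L2 to L0
  L8←L3: walk L3 to L0
  L8←L6: walk L6→L4→L1 to L0
  L8←L7: walk L7 to L0
  L0: DF=∅
  L1: DF={L1,L2,L5,L7,L8}
  L2: DF={L5,L8}
  L3: DF={L8}
  L4: DF={L1,L5,L7,L8}
  L5: DF={L7}
  L6: DF={L1,L7,L8}
  L7: DF={L8}
  L8: DF=∅

DF(L1) = ["L1", "L2", "L5", "L7", "L8"]

Answer: ["L1", "L2", "L5", "L7", "L8"]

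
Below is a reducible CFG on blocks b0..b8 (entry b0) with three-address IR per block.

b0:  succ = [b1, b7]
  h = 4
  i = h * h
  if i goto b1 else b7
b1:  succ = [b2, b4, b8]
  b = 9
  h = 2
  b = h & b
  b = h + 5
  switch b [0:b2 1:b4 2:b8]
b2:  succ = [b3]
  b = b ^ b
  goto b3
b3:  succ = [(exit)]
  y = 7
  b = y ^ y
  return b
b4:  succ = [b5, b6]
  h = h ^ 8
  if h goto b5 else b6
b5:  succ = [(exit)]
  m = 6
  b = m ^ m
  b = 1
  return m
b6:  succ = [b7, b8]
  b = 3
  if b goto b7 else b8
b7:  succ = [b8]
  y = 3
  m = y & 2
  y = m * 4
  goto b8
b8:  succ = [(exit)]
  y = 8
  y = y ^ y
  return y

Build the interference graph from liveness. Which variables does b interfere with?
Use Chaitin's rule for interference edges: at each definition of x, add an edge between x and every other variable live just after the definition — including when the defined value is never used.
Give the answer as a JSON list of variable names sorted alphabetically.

Block summaries:
  b0: def={h,i} ue=∅
  b1: def={b,h} ue=∅
  b2: def={b} ue={b}
  b3: def={b,y} ue=∅
  b4: def={h} ue={h}
  b5: def={b,m} ue=∅
  b6: def={b} ue=∅
  b7: def={m,y} ue=∅
  b8: def={y} ue=∅

Live sets:
  b0: in=∅ out=∅
  b1: in=∅ out={b,h}
  b2: in={b} out=∅
  b3: in=∅ out=∅
  b4: in={h} out=∅
  b5: in=∅ out=∅
  b6: in=∅ out=∅
  b7: in=∅ out=∅
  b8: in=∅ out=∅

Interfere edges:
  b — {h,m}
  h — {b}
  i — ∅
  m — {b}
  y — ∅

N(b) = ["h", "m"]

Answer: ["h", "m"]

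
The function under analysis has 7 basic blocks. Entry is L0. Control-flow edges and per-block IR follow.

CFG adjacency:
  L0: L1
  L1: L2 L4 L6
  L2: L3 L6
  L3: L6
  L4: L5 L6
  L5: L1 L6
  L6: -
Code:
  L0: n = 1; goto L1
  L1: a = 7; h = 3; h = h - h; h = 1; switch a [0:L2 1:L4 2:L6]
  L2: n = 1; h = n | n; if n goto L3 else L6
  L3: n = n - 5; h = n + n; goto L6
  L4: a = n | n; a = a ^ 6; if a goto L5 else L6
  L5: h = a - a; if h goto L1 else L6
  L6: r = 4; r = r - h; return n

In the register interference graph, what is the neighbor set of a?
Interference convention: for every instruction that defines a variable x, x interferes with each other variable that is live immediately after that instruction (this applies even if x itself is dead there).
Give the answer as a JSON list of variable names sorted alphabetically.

Answer: ["h", "n"]

Derivation:
Per-block:
  L0 def {n} use ∅
  L1 def {a,h} use ∅
  L2 def {h,n} use ∅
  L3 def {h,n} use {n}
  L4 def {a} use {n}
  L5 def {h} use {a}
  L6 def {r} use {h,n}

Live sets:
  L0: in=∅ out={n}
  L1: in={n} out={h,n}
  L2: in=∅ out={h,n}
  L3: in={n} out={h,n}
  L4: in={h,n} out={a,h,n}
  L5: in={a,n} out={h,n}
  L6: in={h,n} out=∅

Interference:
  a: {h,n}
  h: {a,n,r}
  n: {a,h,r}
  r: {h,n}

N(a) = ["h", "n"]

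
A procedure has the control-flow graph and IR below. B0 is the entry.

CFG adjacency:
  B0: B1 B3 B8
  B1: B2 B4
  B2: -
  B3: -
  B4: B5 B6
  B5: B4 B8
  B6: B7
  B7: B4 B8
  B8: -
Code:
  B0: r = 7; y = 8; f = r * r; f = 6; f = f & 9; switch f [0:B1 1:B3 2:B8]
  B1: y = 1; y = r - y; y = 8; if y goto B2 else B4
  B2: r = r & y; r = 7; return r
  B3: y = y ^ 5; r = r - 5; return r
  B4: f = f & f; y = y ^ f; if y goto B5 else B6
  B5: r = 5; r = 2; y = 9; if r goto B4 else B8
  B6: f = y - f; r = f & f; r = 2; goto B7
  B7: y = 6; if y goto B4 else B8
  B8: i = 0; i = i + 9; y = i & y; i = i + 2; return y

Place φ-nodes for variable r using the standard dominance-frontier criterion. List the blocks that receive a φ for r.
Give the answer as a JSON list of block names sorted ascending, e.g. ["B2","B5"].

idom tree: B1←B0 B2←B1 B3←B0 B4←B1 B5←B4 B6←B4 B7←B6 B8←B0
Dom∩ at merges:
  B4: preds {B1,B5,B7}: {B0,B1} ∩ {B0,B1,B4,B5} ∩ {B0,B1,B4,B6,B7} = {B0,B1}; idom=B1
  B8: preds {B0,B5,B7}: {B0} ∩ {B0,B1,B4,B5} ∩ {B0,B1,B4,B6,B7} = {B0}; idom=B0

DF walk-up:
  join B4 pred B1: · stop@B1
  join B4 pred B5: B5→B4 stop@B1
  join B4 pred B7: B7→B6→B4 stop@B1
  join B8 pred B0: · stop@B0
  join B8 pred B5: B5→B4→B1 stop@B0
  join B8 pred B7: B7→B6→B4→B1 stop@B0
  B0 → ∅
  B1 → {B8}
  B2 → ∅
  B3 → ∅
  B4 → {B4,B8}
  B5 → {B4,B8}
  B6 → {B4,B8}
  B7 → {B4,B8}
  B8 → ∅

φ for r: defs {B0,B2,B3,B5,B6}
  DF⁺ = {B4,B8}

Answer: ["B4", "B8"]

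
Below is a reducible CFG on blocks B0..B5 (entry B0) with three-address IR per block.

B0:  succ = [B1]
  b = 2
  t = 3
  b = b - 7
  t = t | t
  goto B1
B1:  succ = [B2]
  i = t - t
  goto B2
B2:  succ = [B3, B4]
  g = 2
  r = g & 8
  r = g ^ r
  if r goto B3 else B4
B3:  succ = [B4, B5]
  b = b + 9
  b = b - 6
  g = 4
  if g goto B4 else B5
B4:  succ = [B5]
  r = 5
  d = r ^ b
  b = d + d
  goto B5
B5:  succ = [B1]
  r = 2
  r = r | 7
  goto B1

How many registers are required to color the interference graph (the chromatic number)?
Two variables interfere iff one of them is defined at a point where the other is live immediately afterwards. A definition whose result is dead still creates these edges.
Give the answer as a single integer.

Answer: 4

Derivation:
Block summaries:
  B0: {b,t} / ∅
  B1: {i} / {t}
  B2: {g,r} / ∅
  B3: {b,g} / {b}
  B4: {b,d,r} / {b}
  B5: {r} / ∅

Liveness:
  live B0: ∅→{b,t}
  live B1: {b,t}→{b,t}
  live B2: {b,t}→{b,t}
  live B3: {b,t}→{b,t}
  live B4: {b,t}→{b,t}
  live B5: {b,t}→{b,t}

Conflict graph:
  b↔{g,i,r,t}
  d↔{t}
  g↔{b,r,t}
  i↔{b,t}
  r↔{b,g,t}
  t↔{b,d,g,i,r}

Colouring:
  lower bound: {b,g,r,t} mutually conflict ⇒ χ ≥ 4
  assign b→c1 d→c1 g→c2 i→c2 r→c3 t→c0 — no edge inside a register ⇒ χ ≤ 4
  χ = 4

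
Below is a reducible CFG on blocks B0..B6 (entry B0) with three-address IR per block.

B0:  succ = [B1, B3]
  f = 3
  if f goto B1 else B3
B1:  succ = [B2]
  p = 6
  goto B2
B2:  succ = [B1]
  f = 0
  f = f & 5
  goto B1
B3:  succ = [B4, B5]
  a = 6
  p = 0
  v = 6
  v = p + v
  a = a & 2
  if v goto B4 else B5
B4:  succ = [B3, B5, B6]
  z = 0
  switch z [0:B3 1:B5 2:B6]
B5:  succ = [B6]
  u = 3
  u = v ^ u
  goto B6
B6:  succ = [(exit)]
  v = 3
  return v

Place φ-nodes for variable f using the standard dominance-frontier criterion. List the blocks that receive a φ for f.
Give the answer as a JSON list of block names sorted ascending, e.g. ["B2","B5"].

idom tree: B1←B0 B2←B1 B3←B0 B4←B3 B5←B3 B6←B3
Join-block Dom:
  B1: preds {B0,B2}: {B0} ∩ {B0,B1,B2} = {B0}; idom=B0
  B3: preds {B0,B4}: {B0} ∩ {B0,B3,B4} = {B0}; idom=B0
  B5: preds {B3,B4}: {B0,B3} ∩ {B0,B3,B4} = {B0,B3}; idom=B3
  B6: preds {B4,B5}: {B0,B3,B4} ∩ {B0,B3,B5} = {B0,B3}; idom=B3

DF derivation:
  join B1 pred B0: · stop@B0
  join B1 pred B2: B2→B1 stop@B0
  join B3 pred B0: · stop@B0
  join B3 pred B4: B4→B3 stop@B0
  join B5 pred B3: · stop@B3
  join B5 pred B4: B4 stop@B3
  join B6 pred B4: B4 stop@B3
  join B6 pred B5: B5 stop@B3
  B0: DF=∅
  B1: DF={B1}
  B2: DF={B1}
  B3: DF={B3}
  B4: DF={B3,B5,B6}
  B5: DF={B6}
  B6: DF=∅

φ for f: defs {B0,B2}
  DF⁺ = {B1}

Answer: ["B1"]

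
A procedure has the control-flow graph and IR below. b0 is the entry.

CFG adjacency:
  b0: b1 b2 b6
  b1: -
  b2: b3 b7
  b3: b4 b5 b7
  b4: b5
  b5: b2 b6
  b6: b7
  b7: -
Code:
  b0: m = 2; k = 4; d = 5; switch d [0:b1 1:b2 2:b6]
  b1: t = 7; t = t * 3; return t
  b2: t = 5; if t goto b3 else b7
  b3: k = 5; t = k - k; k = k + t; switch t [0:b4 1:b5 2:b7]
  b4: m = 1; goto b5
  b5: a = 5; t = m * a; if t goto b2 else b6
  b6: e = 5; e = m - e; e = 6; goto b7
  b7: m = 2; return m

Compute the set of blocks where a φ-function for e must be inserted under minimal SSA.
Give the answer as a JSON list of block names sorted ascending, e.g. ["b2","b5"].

Answer: ["b7"]

Derivation:
idom tree: b1←b0 b2←b0 b3←b2 b4←b3 b5←b3 b6←b0 b7←b0
Join-block Dom:
  b2: preds {b0,b5}: {b0} ∩ {b0,b2,b3,b5} = {b0}; idom=b0
  b5: preds {b3,b4}: {b0,b2,b3} ∩ {b0,b2,b3,b4} = {b0,b2,b3}; idom=b3
  b6: preds {b0,b5}: {b0} ∩ {b0,b2,b3,b5} = {b0}; idom=b0
  b7: preds {b2,b3,b6}: {b0,b2} ∩ {b0,b2,b3} ∩ {b0,b6} = {b0}; idom=b0

Frontier:
  b2←b0: walk · to b0
  b2←b5: walk b5→b3→b2 to b0
  b5←b3: walk · to b3
  b5←b4: walk b4 to b3
  b6←b0: walk · to b0
  b6←b5: walk b5→b3→b2 to b0
  b7←b2: walk b2 to b0
  b7←b3: walk b3→b2 to b0
  b7←b6: walk b6 to b0
  b0: DF=∅
  b1: DF=∅
  b2: DF={b2,b6,b7}
  b3: DF={b2,b6,b7}
  b4: DF={b5}
  b5: DF={b2,b6}
  b6: DF={b7}
  b7: DF=∅

φ for e: defs {b6}
  DF⁺ = {b7}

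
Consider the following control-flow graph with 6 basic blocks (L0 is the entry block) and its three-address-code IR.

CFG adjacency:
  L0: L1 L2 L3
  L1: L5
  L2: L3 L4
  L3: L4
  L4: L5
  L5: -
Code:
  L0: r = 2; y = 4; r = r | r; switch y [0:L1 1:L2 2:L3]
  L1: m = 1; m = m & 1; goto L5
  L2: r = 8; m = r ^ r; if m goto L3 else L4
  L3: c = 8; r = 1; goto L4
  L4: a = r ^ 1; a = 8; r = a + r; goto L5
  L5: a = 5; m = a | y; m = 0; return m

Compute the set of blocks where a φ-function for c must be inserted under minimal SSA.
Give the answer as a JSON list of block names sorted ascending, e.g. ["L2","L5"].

idom tree: L1←L0 L2←L0 L3←L0 L4←L0 L5←L0
Join-block Dom:
  L3: preds {L0,L2}: {L0} ∩ {L0,L2} = {L0}; idom=L0
  L4: preds {L2,L3}: {L0,L2} ∩ {L0,L3} = {L0}; idom=L0
  L5: preds {L1,L4}: {L0,L1} ∩ {L0,L4} = {L0}; idom=L0

DF derivation:
  join L3 pred L0: · stop@L0
  join L3 pred L2: L2 stop@L0
  join L4 pred L2: L2 stop@L0
  join L4 pred L3: L3 stop@L0
  join L5 pred L1: L1 stop@L0
  join L5 pred L4: L4 stop@L0
  L0 → ∅
  L1 → {L5}
  L2 → {L3,L4}
  L3 → {L4}
  L4 → {L5}
  L5 → ∅

φ for c: defs {L3}
  DF⁺ = {L4,L5}

Answer: ["L4", "L5"]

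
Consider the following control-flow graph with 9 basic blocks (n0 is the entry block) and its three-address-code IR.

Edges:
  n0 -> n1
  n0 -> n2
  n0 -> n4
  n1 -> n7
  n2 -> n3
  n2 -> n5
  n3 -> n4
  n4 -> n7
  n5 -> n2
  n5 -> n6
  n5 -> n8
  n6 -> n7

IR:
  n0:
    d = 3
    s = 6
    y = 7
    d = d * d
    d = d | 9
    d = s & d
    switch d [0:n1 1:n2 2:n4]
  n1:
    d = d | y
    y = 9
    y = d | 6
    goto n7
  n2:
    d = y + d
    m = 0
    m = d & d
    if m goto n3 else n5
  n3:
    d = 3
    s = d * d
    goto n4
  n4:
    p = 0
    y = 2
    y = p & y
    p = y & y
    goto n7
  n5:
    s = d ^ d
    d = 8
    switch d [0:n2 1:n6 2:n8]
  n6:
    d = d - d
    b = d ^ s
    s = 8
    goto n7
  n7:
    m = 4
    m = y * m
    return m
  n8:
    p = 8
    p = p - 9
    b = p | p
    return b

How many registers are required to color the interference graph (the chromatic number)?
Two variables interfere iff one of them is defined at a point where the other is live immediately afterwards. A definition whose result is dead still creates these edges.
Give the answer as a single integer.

Answer: 3

Analysis:
Block summaries:
  n0: def={d,s,y} ue=∅
  n1: def={d,y} ue={d,y}
  n2: def={d,m} ue={d,y}
  n3: def={d,s} ue=∅
  n4: def={p,y} ue=∅
  n5: def={d,s} ue={d}
  n6: def={b,d,s} ue={d,s}
  n7: def={m} ue={y}
  n8: def={b,p} ue=∅

Liveness:
  live n0: ∅→{d,y}
  live n1: {d,y}→{y}
  live n2: {d,y}→{d,y}
  live n3: ∅→∅
  live n4: ∅→{y}
  live n5: {d,y}→{d,s,y}
  live n6: {d,s,y}→{y}
  live n7: {y}→∅
  live n8: ∅→∅

Interference:
  b: {y}
  d: {m,s,y}
  m: {d,y}
  p: {y}
  s: {d,y}
  y: {b,d,m,p,s}

Registers:
  clique {d,m,y} ⇒ need ≥ 3
  3-colouring: r0={y}  r1={b,d,p}  r2={m,s}
  χ = 3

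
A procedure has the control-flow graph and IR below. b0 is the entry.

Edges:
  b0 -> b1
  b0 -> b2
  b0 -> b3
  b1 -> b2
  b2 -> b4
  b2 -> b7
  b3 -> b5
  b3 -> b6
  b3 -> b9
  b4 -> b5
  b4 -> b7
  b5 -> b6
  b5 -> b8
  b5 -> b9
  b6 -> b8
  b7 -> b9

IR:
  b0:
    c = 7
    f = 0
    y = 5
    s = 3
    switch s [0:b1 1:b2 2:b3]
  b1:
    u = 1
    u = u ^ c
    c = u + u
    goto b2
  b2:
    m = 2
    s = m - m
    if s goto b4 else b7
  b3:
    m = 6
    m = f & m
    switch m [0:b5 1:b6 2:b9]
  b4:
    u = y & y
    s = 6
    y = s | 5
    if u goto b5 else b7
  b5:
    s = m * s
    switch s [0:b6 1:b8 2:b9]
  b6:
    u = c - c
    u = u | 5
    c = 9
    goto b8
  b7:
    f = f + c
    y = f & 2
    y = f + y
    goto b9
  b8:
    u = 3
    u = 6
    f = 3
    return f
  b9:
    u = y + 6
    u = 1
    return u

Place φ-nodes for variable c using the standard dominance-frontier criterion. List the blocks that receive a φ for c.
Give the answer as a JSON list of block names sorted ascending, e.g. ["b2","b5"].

Answer: ["b2", "b5", "b6", "b8", "b9"]

Derivation:
idom tree: b1←b0 b2←b0 b3←b0 b4←b2 b5←b0 b6←b0 b7←b2 b8←b0 b9←b0
Dom∩ at merges:
  b2: preds {b0,b1}: {b0} ∩ {b0,b1} = {b0}; idom=b0
  b5: preds {b3,b4}: {b0,b3} ∩ {b0,b2,b4} = {b0}; idom=b0
  b6: preds {b3,b5}: {b0,b3} ∩ {b0,b5} = {b0}; idom=b0
  b7: preds {b2,b4}: {b0,b2} ∩ {b0,b2,b4} = {b0,b2}; idom=b2
  b8: preds {b5,b6}: {b0,b5} ∩ {b0,b6} = {b0}; idom=b0
  b9: preds {b3,b5,b7}: {b0,b3} ∩ {b0,b5} ∩ {b0,b2,b7} = {b0}; idom=b0

DF walk-up:
  b2←b0: walk · to b0
  b2←b1: walk b1 to b0
  b5←b3: walk b3 to b0
  b5←b4: walk b4→b2 to b0
  b6←b3: walk b3 to b0
  b6←b5: walk b5 to b0
  b7←b2: walk · to b2
  b7←b4: walk b4 to b2
  b8←b5: walk b5 to b0
  b8←b6: walk b6 to b0
  b9←b3: walk b3 to b0
  b9←b5: walk b5 to b0
  b9←b7: walk b7→b2 to b0
  DF(b0)=∅
  DF(b1)={b2}
  DF(b2)={b5,b9}
  DF(b3)={b5,b6,b9}
  DF(b4)={b5,b7}
  DF(b5)={b6,b8,b9}
  DF(b6)={b8}
  DF(b7)={b9}
  DF(b8)=∅
  DF(b9)=∅

φ for c: defs {b0,b1,b6}
  DF⁺ = {b2,b5,b6,b8,b9}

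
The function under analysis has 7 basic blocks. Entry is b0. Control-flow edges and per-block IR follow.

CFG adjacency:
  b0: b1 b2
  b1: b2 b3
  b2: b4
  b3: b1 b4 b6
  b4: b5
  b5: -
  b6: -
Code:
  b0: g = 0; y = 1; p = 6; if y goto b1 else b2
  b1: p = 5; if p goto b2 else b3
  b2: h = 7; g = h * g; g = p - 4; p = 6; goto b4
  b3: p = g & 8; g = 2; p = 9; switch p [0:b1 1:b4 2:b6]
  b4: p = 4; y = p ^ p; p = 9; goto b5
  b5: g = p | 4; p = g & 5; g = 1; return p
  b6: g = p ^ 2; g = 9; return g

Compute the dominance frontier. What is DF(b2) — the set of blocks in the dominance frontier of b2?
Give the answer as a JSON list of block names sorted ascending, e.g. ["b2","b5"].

idom tree: b1←b0 b2←b0 b3←b1 b4←b0 b5←b4 b6←b3
Dom∩ at merges:
  b1: preds {b0,b3}: {b0} ∩ {b0,b1,b3} = {b0}; idom=b0
  b2: preds {b0,b1}: {b0} ∩ {b0,b1} = {b0}; idom=b0
  b4: preds {b2,b3}: {b0,b2} ∩ {b0,b1,b3} = {b0}; idom=b0

DF derivation:
  join b1 pred b0: · stop@b0
  join b1 pred b3: b3→b1 stop@b0
  join b2 pred b0: · stop@b0
  join b2 pred b1: b1 stop@b0
  join b4 pred b2: b2 stop@b0
  join b4 pred b3: b3→b1 stop@b0
  DF(b0)=∅
  DF(b1)={b1,b2,b4}
  DF(b2)={b4}
  DF(b3)={b1,b4}
  DF(b4)=∅
  DF(b5)=∅
  DF(b6)=∅

DF(b2) = ["b4"]

Answer: ["b4"]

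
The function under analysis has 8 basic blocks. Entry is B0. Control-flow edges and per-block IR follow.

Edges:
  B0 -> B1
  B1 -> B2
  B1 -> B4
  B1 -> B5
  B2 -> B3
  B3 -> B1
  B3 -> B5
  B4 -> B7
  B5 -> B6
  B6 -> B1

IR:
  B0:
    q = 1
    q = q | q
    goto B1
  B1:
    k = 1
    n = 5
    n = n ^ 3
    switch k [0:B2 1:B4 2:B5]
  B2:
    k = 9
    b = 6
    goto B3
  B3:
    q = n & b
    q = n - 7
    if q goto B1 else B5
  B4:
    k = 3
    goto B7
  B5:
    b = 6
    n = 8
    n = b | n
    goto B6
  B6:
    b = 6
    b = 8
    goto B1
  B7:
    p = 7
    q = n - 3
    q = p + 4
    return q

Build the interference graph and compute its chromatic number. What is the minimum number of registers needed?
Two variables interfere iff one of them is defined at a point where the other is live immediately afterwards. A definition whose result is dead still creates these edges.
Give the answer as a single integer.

def/use:
  B0 def {q} use ∅
  B1 def {k,n} use ∅
  B2 def {b,k} use ∅
  B3 def {q} use {b,n}
  B4 def {k} use ∅
  B5 def {b,n} use ∅
  B6 def {b} use ∅
  B7 def {p,q} use {n}

Live sets:
  live B0: ∅→∅
  live B1: ∅→{n}
  live B2: {n}→{b,n}
  live B3: {b,n}→∅
  live B4: {n}→{n}
  live B5: ∅→∅
  live B6: ∅→∅
  live B7: {n}→∅

Interference:
  b: {n}
  k: {n}
  n: {b,k,p,q}
  p: {n,q}
  q: {n,p}

Chromatic number:
  {n,p,q} pairwise interfere (3-clique) ⇒ χ ≥ 3
  3-colouring: c0={n}  c1={b,k,p}  c2={q}
  χ = 3

Answer: 3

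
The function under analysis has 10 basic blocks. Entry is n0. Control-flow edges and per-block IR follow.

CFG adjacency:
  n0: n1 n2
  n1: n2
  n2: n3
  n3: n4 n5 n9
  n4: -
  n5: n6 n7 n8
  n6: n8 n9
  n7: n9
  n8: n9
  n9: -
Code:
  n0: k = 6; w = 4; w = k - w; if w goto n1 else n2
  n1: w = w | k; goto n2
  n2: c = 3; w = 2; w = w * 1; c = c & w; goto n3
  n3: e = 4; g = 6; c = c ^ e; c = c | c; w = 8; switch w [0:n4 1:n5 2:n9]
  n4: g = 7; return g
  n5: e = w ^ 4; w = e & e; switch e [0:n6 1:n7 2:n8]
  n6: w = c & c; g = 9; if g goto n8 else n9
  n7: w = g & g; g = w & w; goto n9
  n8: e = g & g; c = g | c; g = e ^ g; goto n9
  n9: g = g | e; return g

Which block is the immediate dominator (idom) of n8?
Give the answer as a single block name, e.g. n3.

Answer: n5

Working:
idom tree: n1←n0 n2←n0 n3←n2 n4←n3 n5←n3 n6←n5 n7←n5 n8←n5 n9←n3
Dom∩ at merges:
  n2: preds {n0,n1}: {n0} ∩ {n0,n1} = {n0}; idom=n0
  n8: preds {n5,n6}: {n0,n2,n3,n5} ∩ {n0,n2,n3,n5,n6} = {n0,n2,n3,n5}; idom=n5
  n9: preds {n3,n6,n7,n8}: {n0,n2,n3} ∩ {n0,n2,n3,n5,n6} ∩ {n0,n2,n3,n5,n7} ∩ {n0,n2,n3,n5,n8} = {n0,n2,n3}; idom=n3

idom(n8) = n5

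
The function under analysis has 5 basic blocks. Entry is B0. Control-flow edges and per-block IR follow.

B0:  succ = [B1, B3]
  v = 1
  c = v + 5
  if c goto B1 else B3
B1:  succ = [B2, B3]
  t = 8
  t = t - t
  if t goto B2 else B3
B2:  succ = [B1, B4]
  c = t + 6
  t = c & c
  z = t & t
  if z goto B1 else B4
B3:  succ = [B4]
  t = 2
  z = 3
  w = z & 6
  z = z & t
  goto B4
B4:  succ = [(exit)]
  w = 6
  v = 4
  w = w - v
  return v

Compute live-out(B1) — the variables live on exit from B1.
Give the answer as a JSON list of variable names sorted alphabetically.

Answer: ["t"]

Analysis:
Block summaries:
  B0 def {c,v} use ∅
  B1 def {t} use ∅
  B2 def {c,t,z} use {t}
  B3 def {t,w,z} use ∅
  B4 def {v,w} use ∅

Liveness:
  B0: in=∅ out=∅
  B1: in=∅ out={t}
  B2: in={t} out=∅
  B3: in=∅ out=∅
  B4: in=∅ out=∅

live-out(B1) = ["t"]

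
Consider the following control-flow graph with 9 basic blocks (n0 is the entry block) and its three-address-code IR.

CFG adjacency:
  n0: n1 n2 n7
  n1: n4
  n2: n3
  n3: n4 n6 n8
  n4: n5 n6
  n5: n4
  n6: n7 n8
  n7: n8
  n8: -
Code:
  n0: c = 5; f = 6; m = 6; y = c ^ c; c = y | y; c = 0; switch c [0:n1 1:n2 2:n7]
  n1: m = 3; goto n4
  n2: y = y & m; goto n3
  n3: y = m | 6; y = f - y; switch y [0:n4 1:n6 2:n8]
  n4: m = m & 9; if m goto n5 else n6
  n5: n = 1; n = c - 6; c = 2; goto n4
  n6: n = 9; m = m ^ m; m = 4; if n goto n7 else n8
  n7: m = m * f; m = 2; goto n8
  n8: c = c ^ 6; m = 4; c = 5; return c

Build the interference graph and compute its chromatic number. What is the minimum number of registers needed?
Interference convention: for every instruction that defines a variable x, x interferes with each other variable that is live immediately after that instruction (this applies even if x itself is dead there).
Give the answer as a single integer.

Answer: 4

Analysis:
def/use:
  n0: def={c,f,m,y} ue=∅
  n1: def={m} ue=∅
  n2: def={y} ue={m,y}
  n3: def={y} ue={f,m}
  n4: def={m} ue={m}
  n5: def={c,n} ue={c}
  n6: def={m,n} ue={m}
  n7: def={m} ue={f,m}
  n8: def={c,m} ue={c}

Live sets:
  n0 li=∅ lo={c,f,m,y}
  n1 li={c,f} lo={c,f,m}
  n2 li={c,f,m,y} lo={c,f,m}
  n3 li={c,f,m} lo={c,f,m}
  n4 li={c,f,m} lo={c,f,m}
  n5 li={c,f,m} lo={c,f,m}
  n6 li={c,f,m} lo={c,f,m}
  n7 li={c,f,m} lo={c}
  n8 li={c} lo=∅

Interference:
  c: {f,m,n,y}
  f: {c,m,n,y}
  m: {c,f,n,y}
  n: {c,f,m}
  y: {c,f,m}

Chromatic number:
  lower bound: {c,f,m,n} mutually conflict ⇒ χ ≥ 4
  4-colouring: c0={c}  c1={f}  c2={m}  c3={n,y}
  χ = 4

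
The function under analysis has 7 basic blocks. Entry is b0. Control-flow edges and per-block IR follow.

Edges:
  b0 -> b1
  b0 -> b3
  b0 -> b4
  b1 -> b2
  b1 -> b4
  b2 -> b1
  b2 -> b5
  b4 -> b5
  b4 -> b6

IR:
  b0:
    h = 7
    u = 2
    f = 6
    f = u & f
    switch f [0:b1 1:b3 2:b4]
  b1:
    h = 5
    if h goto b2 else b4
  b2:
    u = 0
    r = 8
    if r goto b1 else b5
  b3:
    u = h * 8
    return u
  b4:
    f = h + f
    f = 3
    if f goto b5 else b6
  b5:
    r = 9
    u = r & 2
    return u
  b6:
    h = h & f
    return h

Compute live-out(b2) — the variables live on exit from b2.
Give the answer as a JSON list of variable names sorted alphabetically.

def/use:
  b0: {f,h,u} / ∅
  b1: {h} / ∅
  b2: {r,u} / ∅
  b3: {u} / {h}
  b4: {f} / {f,h}
  b5: {r,u} / ∅
  b6: {h} / {f,h}

Liveness:
  b0 li=∅ lo={f,h}
  b1 li={f} lo={f,h}
  b2 li={f} lo={f}
  b3 li={h} lo=∅
  b4 li={f,h} lo={f,h}
  b5 li=∅ lo=∅
  b6 li={f,h} lo=∅

live-out(b2) = ["f"]

Answer: ["f"]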